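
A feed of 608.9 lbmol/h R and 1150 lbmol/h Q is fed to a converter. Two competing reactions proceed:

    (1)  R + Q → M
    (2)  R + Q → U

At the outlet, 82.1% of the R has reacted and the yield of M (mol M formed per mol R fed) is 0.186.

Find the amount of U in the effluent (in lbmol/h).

Yield of M: 1ξ₁ / 608.9 = 0.186 → ξ₁ = 113.3 lbmol/h.
Conversion of R: 1ξ₁ + 1ξ₂ = 0.821 × 608.9 = 499.9 → ξ₂ = 386.7 lbmol/h.
Outlet amounts (n = n₀ + Σ ν·ξ):
  R: 608.9 − 1(113.3) − 1(386.7) = 109
  Q: 1150 − 1(113.3) − 1(386.7) = 650.1
  M: 0 + 1(113.3) = 113.3
  U: 0 + 1(386.7) = 386.7

387 lbmol/h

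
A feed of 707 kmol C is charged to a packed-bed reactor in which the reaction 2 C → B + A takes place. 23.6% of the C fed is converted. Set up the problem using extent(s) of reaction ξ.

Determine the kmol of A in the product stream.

C reacted = 0.236 × 707 = 166.9 kmol; ν_C = −2, so ξ = 166.9/2 = 83.43 kmol.
Outlet amounts (n = n₀ + ν ξ):
  C: 707 − 2(83.43) = 540.1
  B: 0 + 1(83.43) = 83.43
  A: 0 + 1(83.43) = 83.43

83.4 kmol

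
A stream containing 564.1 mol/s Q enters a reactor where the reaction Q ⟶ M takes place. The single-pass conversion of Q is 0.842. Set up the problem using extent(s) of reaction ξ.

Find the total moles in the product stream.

Q reacted = 0.842 × 564.1 = 475 mol/s; ν_Q = −1, so ξ = 475/1 = 475 mol/s.
Outlet amounts (n = n₀ + ν ξ):
  Q: 564.1 − 1(475) = 89.13
  M: 0 + 1(475) = 475
Total out = 89.13 + 475 = 564.1 mol/s.

564 mol/s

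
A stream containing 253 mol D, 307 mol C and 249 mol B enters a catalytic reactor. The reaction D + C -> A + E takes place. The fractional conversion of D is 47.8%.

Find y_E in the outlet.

0.149

D reacted = 0.478 × 253 = 120.9 mol; ν_D = −1, so ξ = 120.9/1 = 120.9 mol.
Outlet amounts (n = n₀ + ν ξ):
  D: 253 − 1(120.9) = 132.1
  C: 307 − 1(120.9) = 186.1
  A: 0 + 1(120.9) = 120.9
  E: 0 + 1(120.9) = 120.9
  B: 249 (inert)
Total out = 809 mol; y_E = 120.9 / 809 = 0.1495.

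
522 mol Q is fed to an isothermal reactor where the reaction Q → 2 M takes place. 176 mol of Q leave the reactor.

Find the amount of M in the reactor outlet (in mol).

For Q: n = n₀ − 1ξ → 176 = 522 − 1ξ, giving ξ = 346 mol.
Outlet amounts (n = n₀ + ν ξ):
  Q: 522 − 1(346) = 176
  M: 0 + 2(346) = 692

692 mol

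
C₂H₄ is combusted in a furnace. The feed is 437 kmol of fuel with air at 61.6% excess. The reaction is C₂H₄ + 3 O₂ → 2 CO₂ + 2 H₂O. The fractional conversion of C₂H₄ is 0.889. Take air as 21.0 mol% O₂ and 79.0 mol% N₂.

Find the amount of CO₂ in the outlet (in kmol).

777 kmol

Stoichiometric O₂ = 3 × 437 = 1311 kmol; O₂ fed = 1311 × 1.616 = 2119 kmol.
N₂ fed = 2119 × 79/21 = 7970 kmol.
Fuel reacted = 0.889 × 437 → ξ = 388.5 kmol.
Outlet (n = n₀ + ν ξ):
  C₂H₄: 437 − 1(388.5) = 48.51
  O₂: 2119 − 3(388.5) = 953.1
  N₂: 7970 (inert)
  CO₂: 0 + 2(388.5) = 777
  H₂O: 0 + 2(388.5) = 777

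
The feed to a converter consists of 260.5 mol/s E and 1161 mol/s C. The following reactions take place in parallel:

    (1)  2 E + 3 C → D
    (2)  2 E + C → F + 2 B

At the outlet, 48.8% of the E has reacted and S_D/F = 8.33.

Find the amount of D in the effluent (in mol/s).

56.7 mol/s

Conversion of E: E consumed = 0.488 × 260.5 = 127.1 mol/s = 2ξ₁ + 2ξ₂.
Selectivity: 1ξ₁ / (1ξ₂) = 8.33 → ξ₁ = 8.33 ξ₂.
Substitute: (2·8.33 + 2) ξ₂ = 127.1 → ξ₂ = 6.813 mol/s, ξ₁ = 56.75 mol/s.
Outlet amounts (n = n₀ + Σ ν·ξ):
  E: 260.5 − 2(56.75) − 2(6.813) = 133.4
  C: 1161 − 3(56.75) − 1(6.813) = 983.9
  D: 0 + 1(56.75) = 56.75
  F: 0 + 1(6.813) = 6.813
  B: 0 + 2(6.813) = 13.63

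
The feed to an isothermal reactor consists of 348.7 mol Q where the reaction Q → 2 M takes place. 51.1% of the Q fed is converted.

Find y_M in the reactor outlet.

Q reacted = 0.511 × 348.7 = 178.2 mol; ν_Q = −1, so ξ = 178.2/1 = 178.2 mol.
Outlet amounts (n = n₀ + ν ξ):
  Q: 348.7 − 1(178.2) = 170.5
  M: 0 + 2(178.2) = 356.4
Total out = 526.9 mol; y_M = 356.4 / 526.9 = 0.6764.

0.676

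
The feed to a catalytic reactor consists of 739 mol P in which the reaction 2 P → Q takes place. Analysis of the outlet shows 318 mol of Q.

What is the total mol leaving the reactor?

For Q: n = n₀ + 1ξ → 318 = 0 + 1ξ, giving ξ = 318 mol.
Outlet amounts (n = n₀ + ν ξ):
  P: 739 − 2(318) = 103
  Q: 0 + 1(318) = 318
Total out = 103 + 318 = 421 mol.

421 mol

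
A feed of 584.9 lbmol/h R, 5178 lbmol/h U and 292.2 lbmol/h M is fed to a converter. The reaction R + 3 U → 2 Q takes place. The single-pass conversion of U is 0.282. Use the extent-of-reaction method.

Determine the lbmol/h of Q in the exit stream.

973 lbmol/h

U reacted = 0.282 × 5178 = 1460 lbmol/h; ν_U = −3, so ξ = 1460/3 = 486.7 lbmol/h.
Outlet amounts (n = n₀ + ν ξ):
  R: 584.9 − 1(486.7) = 98.17
  U: 5178 − 3(486.7) = 3718
  Q: 0 + 2(486.7) = 973.5
  M: 292.2 (inert)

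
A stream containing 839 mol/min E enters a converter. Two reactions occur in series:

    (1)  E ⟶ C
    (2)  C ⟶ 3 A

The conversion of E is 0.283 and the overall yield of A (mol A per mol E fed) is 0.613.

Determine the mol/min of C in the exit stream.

66 mol/min

Conversion of E: E consumed = 1ξ₁ = 0.283 × 839 → ξ₁ = 237.4 mol/min.
Yield of A: 3ξ₂ / 839 = 0.613 → ξ₂ = 171.4 mol/min.
Outlet amounts (n = n₀ + Σ ν·ξ):
  E: 839 − 1(237.4) = 601.6
  C: 0 + 1(237.4) − 1(171.4) = 66
  A: 0 + 3(171.4) = 514.3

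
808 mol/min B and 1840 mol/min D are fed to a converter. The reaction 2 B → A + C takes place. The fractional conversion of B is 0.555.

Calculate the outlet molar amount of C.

224 mol/min

B reacted = 0.555 × 808 = 448.4 mol/min; ν_B = −2, so ξ = 448.4/2 = 224.2 mol/min.
Outlet amounts (n = n₀ + ν ξ):
  B: 808 − 2(224.2) = 359.6
  A: 0 + 1(224.2) = 224.2
  C: 0 + 1(224.2) = 224.2
  D: 1840 (inert)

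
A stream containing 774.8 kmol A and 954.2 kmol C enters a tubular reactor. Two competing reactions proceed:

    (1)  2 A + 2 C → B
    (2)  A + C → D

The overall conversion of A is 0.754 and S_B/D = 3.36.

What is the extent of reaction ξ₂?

ξ₂ = 75.7 kmol

Conversion of A: A consumed = 0.754 × 774.8 = 584.2 kmol = 2ξ₁ + 1ξ₂.
Selectivity: 1ξ₁ / (1ξ₂) = 3.36 → ξ₁ = 3.36 ξ₂.
Substitute: (2·3.36 + 1) ξ₂ = 584.2 → ξ₂ = 75.67 kmol, ξ₁ = 254.3 kmol.
Outlet amounts (n = n₀ + Σ ν·ξ):
  A: 774.8 − 2(254.3) − 1(75.67) = 190.6
  C: 954.2 − 2(254.3) − 1(75.67) = 370
  B: 0 + 1(254.3) = 254.3
  D: 0 + 1(75.67) = 75.67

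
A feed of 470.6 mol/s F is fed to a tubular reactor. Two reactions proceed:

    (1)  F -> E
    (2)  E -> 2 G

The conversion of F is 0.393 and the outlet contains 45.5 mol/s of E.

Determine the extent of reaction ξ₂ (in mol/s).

Conversion of F: F consumed = 1ξ₁ = 0.393 × 470.6 → ξ₁ = 184.9 mol/s.
E balance: n_E = 0 + 1ξ₁ − 1ξ₂ = 45.5 → ξ₂ = (1·184.9 − 45.5)/1 = 139.4 mol/s.
Outlet amounts (n = n₀ + Σ ν·ξ):
  F: 470.6 − 1(184.9) = 285.7
  E: 0 + 1(184.9) − 1(139.4) = 45.5
  G: 0 + 2(139.4) = 278.9

ξ₂ = 139 mol/s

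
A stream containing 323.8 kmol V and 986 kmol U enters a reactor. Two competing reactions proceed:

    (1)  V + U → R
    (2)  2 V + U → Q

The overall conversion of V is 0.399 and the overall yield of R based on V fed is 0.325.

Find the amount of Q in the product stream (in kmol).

Yield of R: 1ξ₁ / 323.8 = 0.325 → ξ₁ = 105.2 kmol.
Conversion of V: 1ξ₁ + 2ξ₂ = 0.399 × 323.8 = 129.2 → ξ₂ = 11.98 kmol.
Outlet amounts (n = n₀ + Σ ν·ξ):
  V: 323.8 − 1(105.2) − 2(11.98) = 194.6
  U: 986 − 1(105.2) − 1(11.98) = 868.8
  R: 0 + 1(105.2) = 105.2
  Q: 0 + 1(11.98) = 11.98

12 kmol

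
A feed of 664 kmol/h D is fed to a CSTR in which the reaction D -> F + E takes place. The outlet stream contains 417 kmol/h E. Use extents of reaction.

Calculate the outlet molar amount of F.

417 kmol/h

For E: n = n₀ + 1ξ → 417 = 0 + 1ξ, giving ξ = 417 kmol/h.
Outlet amounts (n = n₀ + ν ξ):
  D: 664 − 1(417) = 247
  F: 0 + 1(417) = 417
  E: 0 + 1(417) = 417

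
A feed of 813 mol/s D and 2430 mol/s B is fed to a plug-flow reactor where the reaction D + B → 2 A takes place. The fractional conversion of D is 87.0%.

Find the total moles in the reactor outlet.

D reacted = 0.87 × 813 = 707.3 mol/s; ν_D = −1, so ξ = 707.3/1 = 707.3 mol/s.
Outlet amounts (n = n₀ + ν ξ):
  D: 813 − 1(707.3) = 105.7
  B: 2430 − 1(707.3) = 1723
  A: 0 + 2(707.3) = 1415
Total out = 105.7 + 1723 + 1415 = 3243 mol/s.

3240 mol/s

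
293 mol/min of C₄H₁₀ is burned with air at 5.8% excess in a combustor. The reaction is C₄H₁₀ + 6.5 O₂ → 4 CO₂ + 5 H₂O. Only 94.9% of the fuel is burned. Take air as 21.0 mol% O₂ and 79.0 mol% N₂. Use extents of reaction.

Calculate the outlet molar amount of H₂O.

1390 mol/min

Stoichiometric O₂ = 6.5 × 293 = 1904 mol/min; O₂ fed = 1904 × 1.058 = 2015 mol/min.
N₂ fed = 2015 × 79/21 = 7580 mol/min.
Fuel reacted = 0.949 × 293 → ξ = 278.1 mol/min.
Outlet (n = n₀ + ν ξ):
  C₄H₁₀: 293 − 1(278.1) = 14.94
  O₂: 2015 − 6.5(278.1) = 207.6
  N₂: 7580 (inert)
  CO₂: 0 + 4(278.1) = 1112
  H₂O: 0 + 5(278.1) = 1390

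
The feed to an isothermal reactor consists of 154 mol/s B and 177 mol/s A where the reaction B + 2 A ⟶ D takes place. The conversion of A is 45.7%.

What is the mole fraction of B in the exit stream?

0.454

A reacted = 0.457 × 177 = 80.89 mol/s; ν_A = −2, so ξ = 80.89/2 = 40.44 mol/s.
Outlet amounts (n = n₀ + ν ξ):
  B: 154 − 1(40.44) = 113.6
  A: 177 − 2(40.44) = 96.11
  D: 0 + 1(40.44) = 40.44
Total out = 250.1 mol/s; y_B = 113.6 / 250.1 = 0.454.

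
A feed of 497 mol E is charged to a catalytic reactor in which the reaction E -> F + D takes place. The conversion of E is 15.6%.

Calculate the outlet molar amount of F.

77.5 mol

E reacted = 0.156 × 497 = 77.53 mol; ν_E = −1, so ξ = 77.53/1 = 77.53 mol.
Outlet amounts (n = n₀ + ν ξ):
  E: 497 − 1(77.53) = 419.5
  F: 0 + 1(77.53) = 77.53
  D: 0 + 1(77.53) = 77.53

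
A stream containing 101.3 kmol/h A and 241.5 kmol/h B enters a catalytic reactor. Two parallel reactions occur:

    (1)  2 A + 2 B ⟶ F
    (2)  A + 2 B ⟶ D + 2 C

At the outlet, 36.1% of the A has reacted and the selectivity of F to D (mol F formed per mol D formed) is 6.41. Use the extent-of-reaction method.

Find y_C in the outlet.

Conversion of A: A consumed = 0.361 × 101.3 = 36.57 kmol/h = 2ξ₁ + 1ξ₂.
Selectivity: 1ξ₁ / (1ξ₂) = 6.41 → ξ₁ = 6.41 ξ₂.
Substitute: (2·6.41 + 1) ξ₂ = 36.57 → ξ₂ = 2.646 kmol/h, ξ₁ = 16.96 kmol/h.
Outlet amounts (n = n₀ + Σ ν·ξ):
  A: 101.3 − 2(16.96) − 1(2.646) = 64.73
  B: 241.5 − 2(16.96) − 2(2.646) = 202.3
  F: 0 + 1(16.96) = 16.96
  D: 0 + 1(2.646) = 2.646
  C: 0 + 2(2.646) = 5.292
Total out = 291.9 kmol/h; y_C = 5.292 / 291.9 = 0.01813.

0.0181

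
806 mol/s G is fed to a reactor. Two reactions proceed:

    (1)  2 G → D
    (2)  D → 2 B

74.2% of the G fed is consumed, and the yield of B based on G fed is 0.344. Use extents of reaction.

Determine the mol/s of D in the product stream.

Conversion of G: G consumed = 2ξ₁ = 0.742 × 806 → ξ₁ = 299 mol/s.
Yield of B: 2ξ₂ / 806 = 0.344 → ξ₂ = 138.6 mol/s.
Outlet amounts (n = n₀ + Σ ν·ξ):
  G: 806 − 2(299) = 207.9
  D: 0 + 1(299) − 1(138.6) = 160.4
  B: 0 + 2(138.6) = 277.3

160 mol/s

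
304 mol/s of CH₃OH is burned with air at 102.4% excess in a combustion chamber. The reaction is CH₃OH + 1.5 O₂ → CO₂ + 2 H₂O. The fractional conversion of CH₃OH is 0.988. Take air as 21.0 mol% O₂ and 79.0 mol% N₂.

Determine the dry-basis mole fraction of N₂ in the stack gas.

Stoichiometric O₂ = 1.5 × 304 = 456 mol/s; O₂ fed = 456 × 2.024 = 922.9 mol/s.
N₂ fed = 922.9 × 79/21 = 3472 mol/s.
Fuel reacted = 0.988 × 304 → ξ = 300.4 mol/s.
Outlet (n = n₀ + ν ξ):
  CH₃OH: 304 − 1(300.4) = 3.648
  O₂: 922.9 − 1.5(300.4) = 472.4
  N₂: 3472 (inert)
  CO₂: 0 + 1(300.4) = 300.4
  H₂O: 0 + 2(300.4) = 600.7
Dry total = 4248 mol/s; y_N₂ (dry) = 3472 / 4248 = 0.8172.

0.817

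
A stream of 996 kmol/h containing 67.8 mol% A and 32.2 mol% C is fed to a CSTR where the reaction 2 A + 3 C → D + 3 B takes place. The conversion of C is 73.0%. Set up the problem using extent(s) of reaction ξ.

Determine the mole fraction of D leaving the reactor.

0.085

C reacted = 0.73 × 320.7 = 234.1 kmol/h; ν_C = −3, so ξ = 234.1/3 = 78.04 kmol/h.
Outlet amounts (n = n₀ + ν ξ):
  A: 675.3 − 2(78.04) = 519.2
  C: 320.7 − 3(78.04) = 86.59
  D: 0 + 1(78.04) = 78.04
  B: 0 + 3(78.04) = 234.1
Total out = 918 kmol/h; y_D = 78.04 / 918 = 0.08501.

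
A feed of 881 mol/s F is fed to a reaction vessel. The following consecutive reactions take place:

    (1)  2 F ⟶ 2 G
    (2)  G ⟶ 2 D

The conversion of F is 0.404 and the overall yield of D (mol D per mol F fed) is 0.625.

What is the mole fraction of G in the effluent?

Conversion of F: F consumed = 2ξ₁ = 0.404 × 881 → ξ₁ = 178 mol/s.
Yield of D: 2ξ₂ / 881 = 0.625 → ξ₂ = 275.3 mol/s.
Outlet amounts (n = n₀ + Σ ν·ξ):
  F: 881 − 2(178) = 525.1
  G: 0 + 2(178) − 1(275.3) = 80.61
  D: 0 + 2(275.3) = 550.6
Total out = 1156 mol/s; y_G = 80.61 / 1156 = 0.06971.

0.0697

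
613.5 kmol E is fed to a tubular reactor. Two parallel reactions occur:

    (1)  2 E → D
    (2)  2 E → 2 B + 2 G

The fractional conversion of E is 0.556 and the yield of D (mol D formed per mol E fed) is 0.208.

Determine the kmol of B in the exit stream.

85.9 kmol

Yield of D: 1ξ₁ / 613.5 = 0.208 → ξ₁ = 127.6 kmol.
Conversion of E: 2ξ₁ + 2ξ₂ = 0.556 × 613.5 = 341.1 → ξ₂ = 42.95 kmol.
Outlet amounts (n = n₀ + Σ ν·ξ):
  E: 613.5 − 2(127.6) − 2(42.95) = 272.4
  D: 0 + 1(127.6) = 127.6
  B: 0 + 2(42.95) = 85.89
  G: 0 + 2(42.95) = 85.89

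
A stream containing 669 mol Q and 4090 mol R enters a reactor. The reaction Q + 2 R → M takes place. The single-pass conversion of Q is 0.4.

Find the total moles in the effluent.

Q reacted = 0.4 × 669 = 267.6 mol; ν_Q = −1, so ξ = 267.6/1 = 267.6 mol.
Outlet amounts (n = n₀ + ν ξ):
  Q: 669 − 1(267.6) = 401.4
  R: 4090 − 2(267.6) = 3555
  M: 0 + 1(267.6) = 267.6
Total out = 401.4 + 3555 + 267.6 = 4224 mol.

4220 mol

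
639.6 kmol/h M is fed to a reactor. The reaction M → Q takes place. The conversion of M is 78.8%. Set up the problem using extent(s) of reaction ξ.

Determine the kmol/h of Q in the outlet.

M reacted = 0.788 × 639.6 = 504 kmol/h; ν_M = −1, so ξ = 504/1 = 504 kmol/h.
Outlet amounts (n = n₀ + ν ξ):
  M: 639.6 − 1(504) = 135.6
  Q: 0 + 1(504) = 504

504 kmol/h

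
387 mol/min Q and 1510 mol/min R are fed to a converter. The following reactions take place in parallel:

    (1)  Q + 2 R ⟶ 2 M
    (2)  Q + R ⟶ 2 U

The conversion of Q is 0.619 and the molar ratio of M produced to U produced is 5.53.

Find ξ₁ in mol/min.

Conversion of Q: Q consumed = 0.619 × 387 = 239.6 mol/min = 1ξ₁ + 1ξ₂.
Selectivity: 2ξ₁ / (2ξ₂) = 5.53 → ξ₁ = 5.53 ξ₂.
Substitute: (1·5.53 + 1) ξ₂ = 239.6 → ξ₂ = 36.68 mol/min, ξ₁ = 202.9 mol/min.
Outlet amounts (n = n₀ + Σ ν·ξ):
  Q: 387 − 1(202.9) − 1(36.68) = 147.4
  R: 1510 − 2(202.9) − 1(36.68) = 1068
  M: 0 + 2(202.9) = 405.7
  U: 0 + 2(36.68) = 73.37

ξ₁ = 203 mol/min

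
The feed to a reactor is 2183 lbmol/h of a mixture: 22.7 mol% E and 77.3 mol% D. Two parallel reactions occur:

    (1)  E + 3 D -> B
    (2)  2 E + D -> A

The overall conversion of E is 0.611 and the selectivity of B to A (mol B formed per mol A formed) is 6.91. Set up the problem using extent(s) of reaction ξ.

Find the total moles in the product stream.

Conversion of E: E consumed = 0.611 × 495.5 = 302.8 lbmol/h = 1ξ₁ + 2ξ₂.
Selectivity: 1ξ₁ / (1ξ₂) = 6.91 → ξ₁ = 6.91 ξ₂.
Substitute: (1·6.91 + 2) ξ₂ = 302.8 → ξ₂ = 33.98 lbmol/h, ξ₁ = 234.8 lbmol/h.
Outlet amounts (n = n₀ + Σ ν·ξ):
  E: 495.5 − 1(234.8) − 2(33.98) = 192.8
  D: 1687 − 3(234.8) − 1(33.98) = 949
  B: 0 + 1(234.8) = 234.8
  A: 0 + 1(33.98) = 33.98
Total out = 192.8 + 949 + 234.8 + 33.98 = 1411 lbmol/h.

1410 lbmol/h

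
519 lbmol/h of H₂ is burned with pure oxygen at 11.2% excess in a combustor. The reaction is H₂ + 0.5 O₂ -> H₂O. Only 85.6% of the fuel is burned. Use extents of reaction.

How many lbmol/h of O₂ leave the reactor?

66.4 lbmol/h

Stoichiometric O₂ = 0.5 × 519 = 259.5 lbmol/h; O₂ fed = 259.5 × 1.112 = 288.6 lbmol/h.
Fuel reacted = 0.856 × 519 → ξ = 444.3 lbmol/h.
Outlet (n = n₀ + ν ξ):
  H₂: 519 − 1(444.3) = 74.74
  O₂: 288.6 − 0.5(444.3) = 66.43
  H₂O: 0 + 1(444.3) = 444.3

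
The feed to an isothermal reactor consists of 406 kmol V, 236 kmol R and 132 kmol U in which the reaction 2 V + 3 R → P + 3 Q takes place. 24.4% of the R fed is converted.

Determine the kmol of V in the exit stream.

368 kmol

R reacted = 0.244 × 236 = 57.58 kmol; ν_R = −3, so ξ = 57.58/3 = 19.19 kmol.
Outlet amounts (n = n₀ + ν ξ):
  V: 406 − 2(19.19) = 367.6
  R: 236 − 3(19.19) = 178.4
  P: 0 + 1(19.19) = 19.19
  Q: 0 + 3(19.19) = 57.58
  U: 132 (inert)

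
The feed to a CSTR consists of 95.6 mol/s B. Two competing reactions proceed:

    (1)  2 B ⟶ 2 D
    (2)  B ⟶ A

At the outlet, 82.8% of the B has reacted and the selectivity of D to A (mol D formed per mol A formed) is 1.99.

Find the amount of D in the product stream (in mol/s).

52.7 mol/s

Conversion of B: B consumed = 0.828 × 95.6 = 79.16 mol/s = 2ξ₁ + 1ξ₂.
Selectivity: 2ξ₁ / (1ξ₂) = 1.99 → ξ₁ = 0.995 ξ₂.
Substitute: (2·0.995 + 1) ξ₂ = 79.16 → ξ₂ = 26.47 mol/s, ξ₁ = 26.34 mol/s.
Outlet amounts (n = n₀ + Σ ν·ξ):
  B: 95.6 − 2(26.34) − 1(26.47) = 16.44
  D: 0 + 2(26.34) = 52.68
  A: 0 + 1(26.47) = 26.47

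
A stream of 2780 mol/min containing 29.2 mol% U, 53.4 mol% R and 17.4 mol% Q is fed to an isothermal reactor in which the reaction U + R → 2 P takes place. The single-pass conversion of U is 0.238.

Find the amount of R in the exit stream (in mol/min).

U reacted = 0.238 × 811.8 = 193.2 mol/min; ν_U = −1, so ξ = 193.2/1 = 193.2 mol/min.
Outlet amounts (n = n₀ + ν ξ):
  U: 811.8 − 1(193.2) = 618.6
  R: 1485 − 1(193.2) = 1291
  P: 0 + 2(193.2) = 386.4
  Q: 483.7 (inert)

1290 mol/min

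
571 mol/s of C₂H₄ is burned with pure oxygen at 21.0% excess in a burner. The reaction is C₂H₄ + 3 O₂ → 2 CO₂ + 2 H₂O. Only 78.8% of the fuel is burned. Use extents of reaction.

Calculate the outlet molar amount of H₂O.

Stoichiometric O₂ = 3 × 571 = 1713 mol/s; O₂ fed = 1713 × 1.210 = 2073 mol/s.
Fuel reacted = 0.788 × 571 → ξ = 449.9 mol/s.
Outlet (n = n₀ + ν ξ):
  C₂H₄: 571 − 1(449.9) = 121.1
  O₂: 2073 − 3(449.9) = 722.9
  CO₂: 0 + 2(449.9) = 899.9
  H₂O: 0 + 2(449.9) = 899.9

900 mol/s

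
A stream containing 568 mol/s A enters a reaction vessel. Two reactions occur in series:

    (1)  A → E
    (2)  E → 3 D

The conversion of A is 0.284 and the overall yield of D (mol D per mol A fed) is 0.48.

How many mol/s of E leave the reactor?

70.4 mol/s

Conversion of A: A consumed = 1ξ₁ = 0.284 × 568 → ξ₁ = 161.3 mol/s.
Yield of D: 3ξ₂ / 568 = 0.48 → ξ₂ = 90.88 mol/s.
Outlet amounts (n = n₀ + Σ ν·ξ):
  A: 568 − 1(161.3) = 406.7
  E: 0 + 1(161.3) − 1(90.88) = 70.43
  D: 0 + 3(90.88) = 272.6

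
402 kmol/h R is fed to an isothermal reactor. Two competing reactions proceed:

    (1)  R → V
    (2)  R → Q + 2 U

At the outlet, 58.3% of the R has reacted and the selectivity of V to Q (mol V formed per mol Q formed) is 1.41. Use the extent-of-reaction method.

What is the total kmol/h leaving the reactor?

Conversion of R: R consumed = 0.583 × 402 = 234.4 kmol/h = 1ξ₁ + 1ξ₂.
Selectivity: 1ξ₁ / (1ξ₂) = 1.41 → ξ₁ = 1.41 ξ₂.
Substitute: (1·1.41 + 1) ξ₂ = 234.4 → ξ₂ = 97.25 kmol/h, ξ₁ = 137.1 kmol/h.
Outlet amounts (n = n₀ + Σ ν·ξ):
  R: 402 − 1(137.1) − 1(97.25) = 167.6
  V: 0 + 1(137.1) = 137.1
  Q: 0 + 1(97.25) = 97.25
  U: 0 + 2(97.25) = 194.5
Total out = 167.6 + 137.1 + 97.25 + 194.5 = 596.5 kmol/h.

596 kmol/h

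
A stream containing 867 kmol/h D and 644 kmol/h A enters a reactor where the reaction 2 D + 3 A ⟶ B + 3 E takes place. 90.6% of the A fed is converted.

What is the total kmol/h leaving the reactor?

1320 kmol/h

A reacted = 0.906 × 644 = 583.5 kmol/h; ν_A = −3, so ξ = 583.5/3 = 194.5 kmol/h.
Outlet amounts (n = n₀ + ν ξ):
  D: 867 − 2(194.5) = 478
  A: 644 − 3(194.5) = 60.54
  B: 0 + 1(194.5) = 194.5
  E: 0 + 3(194.5) = 583.5
Total out = 478 + 60.54 + 194.5 + 583.5 = 1317 kmol/h.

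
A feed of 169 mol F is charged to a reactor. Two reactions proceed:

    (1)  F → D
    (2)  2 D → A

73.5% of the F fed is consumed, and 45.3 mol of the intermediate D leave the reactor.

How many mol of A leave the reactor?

Conversion of F: F consumed = 1ξ₁ = 0.735 × 169 → ξ₁ = 124.2 mol.
D balance: n_D = 0 + 1ξ₁ − 2ξ₂ = 45.3 → ξ₂ = (1·124.2 − 45.3)/2 = 39.46 mol.
Outlet amounts (n = n₀ + Σ ν·ξ):
  F: 169 − 1(124.2) = 44.78
  D: 0 + 1(124.2) − 2(39.46) = 45.3
  A: 0 + 1(39.46) = 39.46

39.5 mol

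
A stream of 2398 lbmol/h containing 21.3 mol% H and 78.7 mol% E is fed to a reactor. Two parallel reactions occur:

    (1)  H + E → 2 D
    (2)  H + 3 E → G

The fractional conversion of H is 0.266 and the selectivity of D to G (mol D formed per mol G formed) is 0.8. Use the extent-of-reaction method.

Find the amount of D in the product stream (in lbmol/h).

Conversion of H: H consumed = 0.266 × 510.8 = 135.9 lbmol/h = 1ξ₁ + 1ξ₂.
Selectivity: 2ξ₁ / (1ξ₂) = 0.8 → ξ₁ = 0.4 ξ₂.
Substitute: (1·0.4 + 1) ξ₂ = 135.9 → ξ₂ = 97.05 lbmol/h, ξ₁ = 38.82 lbmol/h.
Outlet amounts (n = n₀ + Σ ν·ξ):
  H: 510.8 − 1(38.82) − 1(97.05) = 374.9
  E: 1887 − 1(38.82) − 3(97.05) = 1557
  D: 0 + 2(38.82) = 77.64
  G: 0 + 1(97.05) = 97.05

77.6 lbmol/h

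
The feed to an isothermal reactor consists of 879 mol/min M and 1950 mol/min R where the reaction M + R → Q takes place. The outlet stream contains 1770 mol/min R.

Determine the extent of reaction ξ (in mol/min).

For R: n = n₀ − 1ξ → 1770 = 1950 − 1ξ, giving ξ = 180 mol/min.
Outlet amounts (n = n₀ + ν ξ):
  M: 879 − 1(180) = 699
  R: 1950 − 1(180) = 1770
  Q: 0 + 1(180) = 180

ξ = 180 mol/min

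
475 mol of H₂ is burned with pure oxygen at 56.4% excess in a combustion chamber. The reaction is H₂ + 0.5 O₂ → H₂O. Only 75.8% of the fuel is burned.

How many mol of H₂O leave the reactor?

Stoichiometric O₂ = 0.5 × 475 = 237.5 mol; O₂ fed = 237.5 × 1.564 = 371.4 mol.
Fuel reacted = 0.758 × 475 → ξ = 360.1 mol.
Outlet (n = n₀ + ν ξ):
  H₂: 475 − 1(360.1) = 114.9
  O₂: 371.4 − 0.5(360.1) = 191.4
  H₂O: 0 + 1(360.1) = 360.1

360 mol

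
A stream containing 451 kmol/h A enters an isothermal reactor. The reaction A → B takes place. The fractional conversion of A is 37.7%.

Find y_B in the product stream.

0.377

A reacted = 0.377 × 451 = 170 kmol/h; ν_A = −1, so ξ = 170/1 = 170 kmol/h.
Outlet amounts (n = n₀ + ν ξ):
  A: 451 − 1(170) = 281
  B: 0 + 1(170) = 170
Total out = 451 kmol/h; y_B = 170 / 451 = 0.377.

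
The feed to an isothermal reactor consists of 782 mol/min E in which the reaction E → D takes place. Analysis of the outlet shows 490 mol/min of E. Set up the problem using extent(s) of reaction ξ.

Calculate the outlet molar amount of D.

292 mol/min

For E: n = n₀ − 1ξ → 490 = 782 − 1ξ, giving ξ = 292 mol/min.
Outlet amounts (n = n₀ + ν ξ):
  E: 782 − 1(292) = 490
  D: 0 + 1(292) = 292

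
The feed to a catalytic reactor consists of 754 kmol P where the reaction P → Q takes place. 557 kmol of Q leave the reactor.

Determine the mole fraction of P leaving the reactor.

0.261

For Q: n = n₀ + 1ξ → 557 = 0 + 1ξ, giving ξ = 557 kmol.
Outlet amounts (n = n₀ + ν ξ):
  P: 754 − 1(557) = 197
  Q: 0 + 1(557) = 557
Total out = 754 kmol; y_P = 197 / 754 = 0.2613.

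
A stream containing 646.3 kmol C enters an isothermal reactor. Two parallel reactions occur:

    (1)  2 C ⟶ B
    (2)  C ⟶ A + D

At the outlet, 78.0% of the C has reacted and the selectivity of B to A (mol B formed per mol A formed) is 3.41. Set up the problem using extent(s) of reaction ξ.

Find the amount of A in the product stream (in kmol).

Conversion of C: C consumed = 0.78 × 646.3 = 504.1 kmol = 2ξ₁ + 1ξ₂.
Selectivity: 1ξ₁ / (1ξ₂) = 3.41 → ξ₁ = 3.41 ξ₂.
Substitute: (2·3.41 + 1) ξ₂ = 504.1 → ξ₂ = 64.46 kmol, ξ₁ = 219.8 kmol.
Outlet amounts (n = n₀ + Σ ν·ξ):
  C: 646.3 − 2(219.8) − 1(64.46) = 142.2
  B: 0 + 1(219.8) = 219.8
  A: 0 + 1(64.46) = 64.46
  D: 0 + 1(64.46) = 64.46

64.5 kmol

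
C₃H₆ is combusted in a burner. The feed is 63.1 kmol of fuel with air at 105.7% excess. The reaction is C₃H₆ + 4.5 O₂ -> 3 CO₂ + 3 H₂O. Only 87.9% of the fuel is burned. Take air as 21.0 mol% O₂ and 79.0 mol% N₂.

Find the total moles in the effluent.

Stoichiometric O₂ = 4.5 × 63.1 = 283.9 kmol; O₂ fed = 283.9 × 2.057 = 584.1 kmol.
N₂ fed = 584.1 × 79/21 = 2197 kmol.
Fuel reacted = 0.879 × 63.1 → ξ = 55.46 kmol.
Outlet (n = n₀ + ν ξ):
  C₃H₆: 63.1 − 1(55.46) = 7.635
  O₂: 584.1 − 4.5(55.46) = 334.5
  N₂: 2197 (inert)
  CO₂: 0 + 3(55.46) = 166.4
  H₂O: 0 + 3(55.46) = 166.4
Total out = 7.635 + 334.5 + 2197 + 166.4 + 166.4 = 2872 kmol.

2870 kmol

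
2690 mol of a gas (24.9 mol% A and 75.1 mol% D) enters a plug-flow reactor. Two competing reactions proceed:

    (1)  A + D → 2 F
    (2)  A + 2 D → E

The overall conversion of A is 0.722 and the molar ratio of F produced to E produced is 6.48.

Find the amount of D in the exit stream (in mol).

1420 mol

Conversion of A: A consumed = 0.722 × 669.8 = 483.6 mol = 1ξ₁ + 1ξ₂.
Selectivity: 2ξ₁ / (1ξ₂) = 6.48 → ξ₁ = 3.24 ξ₂.
Substitute: (1·3.24 + 1) ξ₂ = 483.6 → ξ₂ = 114.1 mol, ξ₁ = 369.5 mol.
Outlet amounts (n = n₀ + Σ ν·ξ):
  A: 669.8 − 1(369.5) − 1(114.1) = 186.2
  D: 2020 − 1(369.5) − 2(114.1) = 1423
  F: 0 + 2(369.5) = 739.1
  E: 0 + 1(114.1) = 114.1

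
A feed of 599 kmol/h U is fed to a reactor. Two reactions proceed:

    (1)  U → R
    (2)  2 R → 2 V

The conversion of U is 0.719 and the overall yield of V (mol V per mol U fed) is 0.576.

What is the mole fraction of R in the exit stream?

0.143

Conversion of U: U consumed = 1ξ₁ = 0.719 × 599 → ξ₁ = 430.7 kmol/h.
Yield of V: 2ξ₂ / 599 = 0.576 → ξ₂ = 172.5 kmol/h.
Outlet amounts (n = n₀ + Σ ν·ξ):
  U: 599 − 1(430.7) = 168.3
  R: 0 + 1(430.7) − 2(172.5) = 85.66
  V: 0 + 2(172.5) = 345
Total out = 599 kmol/h; y_R = 85.66 / 599 = 0.143.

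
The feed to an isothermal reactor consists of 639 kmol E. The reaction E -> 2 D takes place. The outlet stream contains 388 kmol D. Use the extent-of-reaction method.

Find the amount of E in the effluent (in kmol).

For D: n = n₀ + 2ξ → 388 = 0 + 2ξ, giving ξ = 194 kmol.
Outlet amounts (n = n₀ + ν ξ):
  E: 639 − 1(194) = 445
  D: 0 + 2(194) = 388

445 kmol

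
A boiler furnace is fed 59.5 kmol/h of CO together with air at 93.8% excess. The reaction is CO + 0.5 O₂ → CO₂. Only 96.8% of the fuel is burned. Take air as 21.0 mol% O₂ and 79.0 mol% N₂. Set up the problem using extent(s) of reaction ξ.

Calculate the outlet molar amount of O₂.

28.9 kmol/h

Stoichiometric O₂ = 0.5 × 59.5 = 29.75 kmol/h; O₂ fed = 29.75 × 1.938 = 57.66 kmol/h.
N₂ fed = 57.66 × 79/21 = 216.9 kmol/h.
Fuel reacted = 0.968 × 59.5 → ξ = 57.6 kmol/h.
Outlet (n = n₀ + ν ξ):
  CO: 59.5 − 1(57.6) = 1.904
  O₂: 57.66 − 0.5(57.6) = 28.86
  N₂: 216.9 (inert)
  CO₂: 0 + 1(57.6) = 57.6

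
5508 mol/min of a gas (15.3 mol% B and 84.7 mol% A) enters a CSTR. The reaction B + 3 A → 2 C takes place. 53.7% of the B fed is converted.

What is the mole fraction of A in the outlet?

0.719

B reacted = 0.537 × 842.7 = 452.5 mol/min; ν_B = −1, so ξ = 452.5/1 = 452.5 mol/min.
Outlet amounts (n = n₀ + ν ξ):
  B: 842.7 − 1(452.5) = 390.2
  A: 4665 − 3(452.5) = 3308
  C: 0 + 2(452.5) = 905.1
Total out = 4603 mol/min; y_A = 3308 / 4603 = 0.7186.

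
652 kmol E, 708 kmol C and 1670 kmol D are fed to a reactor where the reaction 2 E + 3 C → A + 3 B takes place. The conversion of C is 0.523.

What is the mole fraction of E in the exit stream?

C reacted = 0.523 × 708 = 370.3 kmol; ν_C = −3, so ξ = 370.3/3 = 123.4 kmol.
Outlet amounts (n = n₀ + ν ξ):
  E: 652 − 2(123.4) = 405.1
  C: 708 − 3(123.4) = 337.7
  A: 0 + 1(123.4) = 123.4
  B: 0 + 3(123.4) = 370.3
  D: 1670 (inert)
Total out = 2907 kmol; y_E = 405.1 / 2907 = 0.1394.

0.139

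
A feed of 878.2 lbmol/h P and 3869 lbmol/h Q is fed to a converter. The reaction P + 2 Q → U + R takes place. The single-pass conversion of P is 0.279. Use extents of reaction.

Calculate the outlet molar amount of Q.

P reacted = 0.279 × 878.2 = 245 lbmol/h; ν_P = −1, so ξ = 245/1 = 245 lbmol/h.
Outlet amounts (n = n₀ + ν ξ):
  P: 878.2 − 1(245) = 633.2
  Q: 3869 − 2(245) = 3379
  U: 0 + 1(245) = 245
  R: 0 + 1(245) = 245

3380 lbmol/h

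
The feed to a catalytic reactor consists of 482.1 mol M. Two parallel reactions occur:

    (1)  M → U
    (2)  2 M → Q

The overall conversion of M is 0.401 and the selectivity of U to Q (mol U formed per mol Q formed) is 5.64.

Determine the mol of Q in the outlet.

25.3 mol

Conversion of M: M consumed = 0.401 × 482.1 = 193.3 mol = 1ξ₁ + 2ξ₂.
Selectivity: 1ξ₁ / (1ξ₂) = 5.64 → ξ₁ = 5.64 ξ₂.
Substitute: (1·5.64 + 2) ξ₂ = 193.3 → ξ₂ = 25.3 mol, ξ₁ = 142.7 mol.
Outlet amounts (n = n₀ + Σ ν·ξ):
  M: 482.1 − 1(142.7) − 2(25.3) = 288.8
  U: 0 + 1(142.7) = 142.7
  Q: 0 + 1(25.3) = 25.3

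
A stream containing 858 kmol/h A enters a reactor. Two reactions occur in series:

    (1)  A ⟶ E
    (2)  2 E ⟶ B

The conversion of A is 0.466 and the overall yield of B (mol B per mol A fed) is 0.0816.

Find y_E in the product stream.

Conversion of A: A consumed = 1ξ₁ = 0.466 × 858 → ξ₁ = 399.8 kmol/h.
Yield of B: 1ξ₂ / 858 = 0.0816 → ξ₂ = 70.01 kmol/h.
Outlet amounts (n = n₀ + Σ ν·ξ):
  A: 858 − 1(399.8) = 458.2
  E: 0 + 1(399.8) − 2(70.01) = 259.8
  B: 0 + 1(70.01) = 70.01
Total out = 788 kmol/h; y_E = 259.8 / 788 = 0.3297.

0.33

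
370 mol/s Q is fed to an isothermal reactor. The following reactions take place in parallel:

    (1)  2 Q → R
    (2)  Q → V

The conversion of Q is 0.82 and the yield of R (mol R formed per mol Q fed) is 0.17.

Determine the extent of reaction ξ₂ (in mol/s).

ξ₂ = 178 mol/s

Yield of R: 1ξ₁ / 370 = 0.17 → ξ₁ = 62.9 mol/s.
Conversion of Q: 2ξ₁ + 1ξ₂ = 0.82 × 370 = 303.4 → ξ₂ = 177.6 mol/s.
Outlet amounts (n = n₀ + Σ ν·ξ):
  Q: 370 − 2(62.9) − 1(177.6) = 66.6
  R: 0 + 1(62.9) = 62.9
  V: 0 + 1(177.6) = 177.6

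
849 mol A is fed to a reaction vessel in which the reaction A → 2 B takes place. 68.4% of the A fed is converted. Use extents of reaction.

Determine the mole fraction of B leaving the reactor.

A reacted = 0.684 × 849 = 580.7 mol; ν_A = −1, so ξ = 580.7/1 = 580.7 mol.
Outlet amounts (n = n₀ + ν ξ):
  A: 849 − 1(580.7) = 268.3
  B: 0 + 2(580.7) = 1161
Total out = 1430 mol; y_B = 1161 / 1430 = 0.8124.

0.812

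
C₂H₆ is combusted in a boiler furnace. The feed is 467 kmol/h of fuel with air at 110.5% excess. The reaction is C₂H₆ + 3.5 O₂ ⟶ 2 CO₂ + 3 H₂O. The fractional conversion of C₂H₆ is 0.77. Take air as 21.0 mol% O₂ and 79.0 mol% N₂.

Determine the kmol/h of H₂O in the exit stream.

Stoichiometric O₂ = 3.5 × 467 = 1634 kmol/h; O₂ fed = 1634 × 2.105 = 3441 kmol/h.
N₂ fed = 3441 × 79/21 = 12940 kmol/h.
Fuel reacted = 0.77 × 467 → ξ = 359.6 kmol/h.
Outlet (n = n₀ + ν ξ):
  C₂H₆: 467 − 1(359.6) = 107.4
  O₂: 3441 − 3.5(359.6) = 2182
  N₂: 12940 (inert)
  CO₂: 0 + 2(359.6) = 719.2
  H₂O: 0 + 3(359.6) = 1079

1080 kmol/h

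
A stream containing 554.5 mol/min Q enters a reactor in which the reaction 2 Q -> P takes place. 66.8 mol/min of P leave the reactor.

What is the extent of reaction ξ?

ξ = 66.8 mol/min

For P: n = n₀ + 1ξ → 66.8 = 0 + 1ξ, giving ξ = 66.8 mol/min.
Outlet amounts (n = n₀ + ν ξ):
  Q: 554.5 − 2(66.8) = 420.9
  P: 0 + 1(66.8) = 66.8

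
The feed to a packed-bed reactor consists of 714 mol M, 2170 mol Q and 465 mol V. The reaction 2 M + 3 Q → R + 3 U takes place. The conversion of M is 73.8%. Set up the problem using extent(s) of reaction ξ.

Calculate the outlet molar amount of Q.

M reacted = 0.738 × 714 = 526.9 mol; ν_M = −2, so ξ = 526.9/2 = 263.5 mol.
Outlet amounts (n = n₀ + ν ξ):
  M: 714 − 2(263.5) = 187.1
  Q: 2170 − 3(263.5) = 1380
  R: 0 + 1(263.5) = 263.5
  U: 0 + 3(263.5) = 790.4
  V: 465 (inert)

1380 mol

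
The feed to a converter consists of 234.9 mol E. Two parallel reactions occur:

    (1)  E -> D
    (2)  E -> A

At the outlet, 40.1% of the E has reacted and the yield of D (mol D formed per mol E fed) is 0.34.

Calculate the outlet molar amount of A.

14.3 mol

Yield of D: 1ξ₁ / 234.9 = 0.34 → ξ₁ = 79.87 mol.
Conversion of E: 1ξ₁ + 1ξ₂ = 0.401 × 234.9 = 94.19 → ξ₂ = 14.33 mol.
Outlet amounts (n = n₀ + Σ ν·ξ):
  E: 234.9 − 1(79.87) − 1(14.33) = 140.7
  D: 0 + 1(79.87) = 79.87
  A: 0 + 1(14.33) = 14.33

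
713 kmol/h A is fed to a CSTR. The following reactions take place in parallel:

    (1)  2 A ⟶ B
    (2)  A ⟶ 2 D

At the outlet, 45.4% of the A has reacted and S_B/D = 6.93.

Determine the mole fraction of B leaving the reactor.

Conversion of A: A consumed = 0.454 × 713 = 323.7 kmol/h = 2ξ₁ + 1ξ₂.
Selectivity: 1ξ₁ / (2ξ₂) = 6.93 → ξ₁ = 13.86 ξ₂.
Substitute: (2·13.86 + 1) ξ₂ = 323.7 → ξ₂ = 11.27 kmol/h, ξ₁ = 156.2 kmol/h.
Outlet amounts (n = n₀ + Σ ν·ξ):
  A: 713 − 2(156.2) − 1(11.27) = 389.3
  B: 0 + 1(156.2) = 156.2
  D: 0 + 2(11.27) = 22.54
Total out = 568.1 kmol/h; y_B = 156.2 / 568.1 = 0.275.

0.275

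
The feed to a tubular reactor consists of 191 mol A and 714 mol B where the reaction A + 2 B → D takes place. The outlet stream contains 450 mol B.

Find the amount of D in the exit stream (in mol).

132 mol

For B: n = n₀ − 2ξ → 450 = 714 − 2ξ, giving ξ = 132 mol.
Outlet amounts (n = n₀ + ν ξ):
  A: 191 − 1(132) = 59
  B: 714 − 2(132) = 450
  D: 0 + 1(132) = 132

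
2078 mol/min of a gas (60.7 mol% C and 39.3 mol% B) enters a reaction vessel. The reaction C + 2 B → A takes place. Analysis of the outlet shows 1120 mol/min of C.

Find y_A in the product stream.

0.0787

For C: n = n₀ − 1ξ → 1120 = 1261 − 1ξ, giving ξ = 141.3 mol/min.
Outlet amounts (n = n₀ + ν ξ):
  C: 1261 − 1(141.3) = 1120
  B: 816.7 − 2(141.3) = 534
  A: 0 + 1(141.3) = 141.3
Total out = 1795 mol/min; y_A = 141.3 / 1795 = 0.07873.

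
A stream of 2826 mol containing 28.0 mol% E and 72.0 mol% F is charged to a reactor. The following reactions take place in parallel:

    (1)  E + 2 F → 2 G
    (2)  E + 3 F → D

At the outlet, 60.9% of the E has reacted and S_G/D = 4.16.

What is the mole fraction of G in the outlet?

Conversion of E: E consumed = 0.609 × 791.3 = 481.9 mol = 1ξ₁ + 1ξ₂.
Selectivity: 2ξ₁ / (1ξ₂) = 4.16 → ξ₁ = 2.08 ξ₂.
Substitute: (1·2.08 + 1) ξ₂ = 481.9 → ξ₂ = 156.5 mol, ξ₁ = 325.4 mol.
Outlet amounts (n = n₀ + Σ ν·ξ):
  E: 791.3 − 1(325.4) − 1(156.5) = 309.4
  F: 2035 − 2(325.4) − 3(156.5) = 914.5
  G: 0 + 2(325.4) = 650.9
  D: 0 + 1(156.5) = 156.5
Total out = 2031 mol; y_G = 650.9 / 2031 = 0.3204.

0.32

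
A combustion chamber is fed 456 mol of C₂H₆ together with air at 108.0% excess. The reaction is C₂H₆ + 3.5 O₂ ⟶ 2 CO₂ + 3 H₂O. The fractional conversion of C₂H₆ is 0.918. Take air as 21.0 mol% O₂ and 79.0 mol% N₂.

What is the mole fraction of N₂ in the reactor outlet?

Stoichiometric O₂ = 3.5 × 456 = 1596 mol; O₂ fed = 1596 × 2.080 = 3320 mol.
N₂ fed = 3320 × 79/21 = 12490 mol.
Fuel reacted = 0.918 × 456 → ξ = 418.6 mol.
Outlet (n = n₀ + ν ξ):
  C₂H₆: 456 − 1(418.6) = 37.39
  O₂: 3320 − 3.5(418.6) = 1855
  N₂: 12490 (inert)
  CO₂: 0 + 2(418.6) = 837.2
  H₂O: 0 + 3(418.6) = 1256
Total out = 16470 mol; y_N₂ = 12490 / 16470 = 0.7581.

0.758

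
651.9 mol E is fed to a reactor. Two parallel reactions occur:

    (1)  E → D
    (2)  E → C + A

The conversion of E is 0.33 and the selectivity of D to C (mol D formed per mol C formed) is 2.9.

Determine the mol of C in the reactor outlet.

55.2 mol

Conversion of E: E consumed = 0.33 × 651.9 = 215.1 mol = 1ξ₁ + 1ξ₂.
Selectivity: 1ξ₁ / (1ξ₂) = 2.9 → ξ₁ = 2.9 ξ₂.
Substitute: (1·2.9 + 1) ξ₂ = 215.1 → ξ₂ = 55.16 mol, ξ₁ = 160 mol.
Outlet amounts (n = n₀ + Σ ν·ξ):
  E: 651.9 − 1(160) − 1(55.16) = 436.8
  D: 0 + 1(160) = 160
  C: 0 + 1(55.16) = 55.16
  A: 0 + 1(55.16) = 55.16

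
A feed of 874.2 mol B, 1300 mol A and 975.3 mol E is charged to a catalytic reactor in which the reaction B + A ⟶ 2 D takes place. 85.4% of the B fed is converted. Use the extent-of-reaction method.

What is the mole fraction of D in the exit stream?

0.474

B reacted = 0.854 × 874.2 = 746.6 mol; ν_B = −1, so ξ = 746.6/1 = 746.6 mol.
Outlet amounts (n = n₀ + ν ξ):
  B: 874.2 − 1(746.6) = 127.6
  A: 1300 − 1(746.6) = 553.4
  D: 0 + 2(746.6) = 1493
  E: 975.3 (inert)
Total out = 3150 mol; y_D = 1493 / 3150 = 0.4741.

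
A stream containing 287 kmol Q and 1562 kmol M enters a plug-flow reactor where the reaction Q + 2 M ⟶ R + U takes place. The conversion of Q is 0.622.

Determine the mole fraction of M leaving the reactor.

0.721

Q reacted = 0.622 × 287 = 178.5 kmol; ν_Q = −1, so ξ = 178.5/1 = 178.5 kmol.
Outlet amounts (n = n₀ + ν ξ):
  Q: 287 − 1(178.5) = 108.5
  M: 1562 − 2(178.5) = 1205
  R: 0 + 1(178.5) = 178.5
  U: 0 + 1(178.5) = 178.5
Total out = 1670 kmol; y_M = 1205 / 1670 = 0.7213.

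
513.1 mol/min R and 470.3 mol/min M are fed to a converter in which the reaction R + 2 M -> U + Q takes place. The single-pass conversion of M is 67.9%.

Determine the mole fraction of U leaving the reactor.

0.194

M reacted = 0.679 × 470.3 = 319.3 mol/min; ν_M = −2, so ξ = 319.3/2 = 159.7 mol/min.
Outlet amounts (n = n₀ + ν ξ):
  R: 513.1 − 1(159.7) = 353.4
  M: 470.3 − 2(159.7) = 151
  U: 0 + 1(159.7) = 159.7
  Q: 0 + 1(159.7) = 159.7
Total out = 823.7 mol/min; y_U = 159.7 / 823.7 = 0.1938.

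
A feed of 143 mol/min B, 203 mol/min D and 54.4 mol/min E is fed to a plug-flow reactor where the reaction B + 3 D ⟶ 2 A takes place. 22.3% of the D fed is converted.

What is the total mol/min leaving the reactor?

D reacted = 0.223 × 203 = 45.27 mol/min; ν_D = −3, so ξ = 45.27/3 = 15.09 mol/min.
Outlet amounts (n = n₀ + ν ξ):
  B: 143 − 1(15.09) = 127.9
  D: 203 − 3(15.09) = 157.7
  A: 0 + 2(15.09) = 30.18
  E: 54.4 (inert)
Total out = 127.9 + 157.7 + 30.18 + 54.4 = 370.2 mol/min.

370 mol/min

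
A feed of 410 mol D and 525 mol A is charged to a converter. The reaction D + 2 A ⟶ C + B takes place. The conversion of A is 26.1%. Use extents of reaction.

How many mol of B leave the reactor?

A reacted = 0.261 × 525 = 137 mol; ν_A = −2, so ξ = 137/2 = 68.51 mol.
Outlet amounts (n = n₀ + ν ξ):
  D: 410 − 1(68.51) = 341.5
  A: 525 − 2(68.51) = 388
  C: 0 + 1(68.51) = 68.51
  B: 0 + 1(68.51) = 68.51

68.5 mol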